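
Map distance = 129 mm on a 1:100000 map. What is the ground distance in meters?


ground = 129 mm * 100000 / 1000 = 12900.0 m

12900.0 m


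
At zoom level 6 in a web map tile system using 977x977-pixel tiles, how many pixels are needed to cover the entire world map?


tiles per axis = 2^6 = 64
total tiles = 64^2 = 4096
pixels per axis = 64 * 977 = 62528
total pixels = 62528^2 = 3909750784

3909750784 pixels


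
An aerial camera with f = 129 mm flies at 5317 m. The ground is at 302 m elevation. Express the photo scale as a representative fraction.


scale = f / (H - h) = 129 mm / 5015 m = 129 / 5015000 = 1:38876

1:38876


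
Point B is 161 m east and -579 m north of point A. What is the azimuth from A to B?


az = atan2(161, -579) = 164.5 deg
adjusted to 0-360: 164.5 degrees

164.5 degrees


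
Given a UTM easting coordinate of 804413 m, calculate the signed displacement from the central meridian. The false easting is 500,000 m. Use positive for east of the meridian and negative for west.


displacement = 804413 - 500000 = 304413 m

304413 m


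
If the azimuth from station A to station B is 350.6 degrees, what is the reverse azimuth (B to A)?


back azimuth = (350.6 + 180) mod 360 = 170.6 degrees

170.6 degrees


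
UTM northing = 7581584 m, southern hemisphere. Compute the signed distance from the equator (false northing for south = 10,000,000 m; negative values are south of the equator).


For southern: actual = 7581584 - 10000000 = -2418416 m

-2418416 m


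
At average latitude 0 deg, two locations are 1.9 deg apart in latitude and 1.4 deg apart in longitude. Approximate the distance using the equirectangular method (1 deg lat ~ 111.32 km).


dlat_km = 1.9 * 111.32 = 211.508
dlon_km = 1.4 * 111.32 * cos(0) ≈ 155.848
dist = sqrt(211.508^2 + 155.848^2) ≈ 262.7 km

262.7 km


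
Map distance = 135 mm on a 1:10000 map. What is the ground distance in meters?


ground = 135 mm * 10000 / 1000 = 1350.0 m

1350.0 m


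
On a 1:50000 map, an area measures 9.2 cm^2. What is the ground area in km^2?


ground_area = 9.2 * (50000/100)^2 = 2300000.0 m^2 = 2.3 km^2

2.3 km^2


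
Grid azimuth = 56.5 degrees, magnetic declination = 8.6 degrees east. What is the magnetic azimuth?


magnetic azimuth = grid azimuth - declination (east +ve)
mag_az = 56.5 - 8.6 = 47.9 degrees

47.9 degrees


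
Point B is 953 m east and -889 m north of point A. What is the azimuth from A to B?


az = atan2(953, -889) = 133.0 deg
adjusted to 0-360: 133.0 degrees

133.0 degrees


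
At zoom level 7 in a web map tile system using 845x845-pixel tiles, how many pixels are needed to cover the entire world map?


tiles per axis = 2^7 = 128
total tiles = 128^2 = 16384
pixels per axis = 128 * 845 = 108160
total pixels = 108160^2 = 11698585600

11698585600 pixels


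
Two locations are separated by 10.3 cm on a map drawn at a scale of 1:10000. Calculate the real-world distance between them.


ground = 10.3 cm * 10000 / 100 = 1030.0 m = 1.03 km

1.03 km


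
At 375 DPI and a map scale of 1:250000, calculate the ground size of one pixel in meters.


pixel_cm = 2.54 / 375 ≈ 0.006773 cm
ground = pixel_cm * 250000 / 100 = 2.54 * 250000 / (375 * 100) = 635000 / 37500 ≈ 16.93 m

16.93 m


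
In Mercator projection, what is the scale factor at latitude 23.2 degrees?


SF = 1 / cos(23.2) = 1 / 0.919135 = 1.088

1.088


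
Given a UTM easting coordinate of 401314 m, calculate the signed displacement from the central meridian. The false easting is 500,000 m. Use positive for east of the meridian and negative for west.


displacement = 401314 - 500000 = -98686 m

-98686 m


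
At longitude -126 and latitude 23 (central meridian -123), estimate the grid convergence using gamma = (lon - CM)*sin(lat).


gamma = (-126 - -123) * sin(23) = -3 * 0.390731 = -1.172 degrees

-1.172 degrees


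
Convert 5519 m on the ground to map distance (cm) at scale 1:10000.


map_cm = 5519 * 100 / 10000 = 55.19 cm

55.19 cm


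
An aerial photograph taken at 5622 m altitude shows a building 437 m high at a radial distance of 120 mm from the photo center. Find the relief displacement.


d = h * r / H = 437 * 120 / 5622 = 9.33 mm

9.33 mm


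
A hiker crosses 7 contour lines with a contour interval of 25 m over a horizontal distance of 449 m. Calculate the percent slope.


elevation change = 7 * 25 = 175 m
slope = 175 / 449 * 100 = 39.0%

39.0%


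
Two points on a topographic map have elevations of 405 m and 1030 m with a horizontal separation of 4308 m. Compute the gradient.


gradient = (1030 - 405) / 4308 = 625 / 4308 = 0.1451

0.1451


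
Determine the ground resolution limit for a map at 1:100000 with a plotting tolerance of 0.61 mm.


ground = 0.61 mm * 100000 / 1000 = 61.0 m

61.0 m


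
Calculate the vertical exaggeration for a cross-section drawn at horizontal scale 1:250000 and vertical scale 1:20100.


VE = horizontal_scale / vertical_scale = 250000 / 20100 ≈ 12.4

12.4x


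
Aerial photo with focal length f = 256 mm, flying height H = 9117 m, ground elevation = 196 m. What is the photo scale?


scale = f / (H - h) = 256 mm / 8921 m = 256 / 8921000 = 1:34848

1:34848


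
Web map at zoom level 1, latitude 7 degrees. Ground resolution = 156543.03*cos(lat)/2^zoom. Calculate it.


res = 156543.03 * cos(7) / 2^1 = 156543.03 * 0.99254615 / 2 = 77688.09 m/pixel

77688.09 m/pixel


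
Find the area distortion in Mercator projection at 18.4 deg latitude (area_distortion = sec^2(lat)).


area_distortion = 1/cos^2(18.4) = 1.111

1.111


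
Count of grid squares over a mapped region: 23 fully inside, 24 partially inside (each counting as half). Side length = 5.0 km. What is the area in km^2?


effective squares = 23 + 24 * 0.5 = 35.0
area = 35.0 * 25.0 = 875.0 km^2

875.0 km^2


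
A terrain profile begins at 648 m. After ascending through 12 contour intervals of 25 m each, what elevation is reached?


elevation = 648 + 12 * 25 = 948 m

948 m


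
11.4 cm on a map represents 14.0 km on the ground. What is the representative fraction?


ground = 14.0 km = 1400000 cm; RF denominator = ground / map = 1400000 / 11.4 ≈ 122807; RF = 1:122807

1:122807


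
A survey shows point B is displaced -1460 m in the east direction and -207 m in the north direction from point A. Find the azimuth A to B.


az = atan2(-1460, -207) = -98.1 deg
adjusted to 0-360: 261.9 degrees

261.9 degrees


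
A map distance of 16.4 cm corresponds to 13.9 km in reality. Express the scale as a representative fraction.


ground = 13.9 km = 1390000 cm; RF denominator = ground / map = 1390000 / 16.4 ≈ 84756; RF = 1:84756

1:84756


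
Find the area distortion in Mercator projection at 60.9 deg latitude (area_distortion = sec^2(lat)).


area_distortion = 1/cos^2(60.9) = 4.228

4.228


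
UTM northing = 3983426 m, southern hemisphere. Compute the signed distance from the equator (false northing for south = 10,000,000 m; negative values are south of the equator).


For southern: actual = 3983426 - 10000000 = -6016574 m

-6016574 m


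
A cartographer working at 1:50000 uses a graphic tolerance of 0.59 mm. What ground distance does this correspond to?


ground = 0.59 mm * 50000 / 1000 = 29.5 m

29.5 m


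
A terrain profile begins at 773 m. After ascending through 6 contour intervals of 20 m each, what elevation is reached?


elevation = 773 + 6 * 20 = 893 m

893 m


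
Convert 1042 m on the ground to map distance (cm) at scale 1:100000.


map_cm = 1042 * 100 / 100000 = 1.042 cm ≈ 1.04 cm

1.04 cm


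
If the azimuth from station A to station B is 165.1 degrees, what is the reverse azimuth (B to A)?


back azimuth = (165.1 + 180) mod 360 = 345.1 degrees

345.1 degrees


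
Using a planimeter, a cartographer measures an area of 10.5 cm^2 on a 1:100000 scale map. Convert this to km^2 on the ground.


ground_area = 10.5 * (100000/100)^2 = 10500000.0 m^2 = 10.5 km^2

10.5 km^2


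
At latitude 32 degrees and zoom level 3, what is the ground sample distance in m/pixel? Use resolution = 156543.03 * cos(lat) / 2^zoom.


res = 156543.03 * cos(32) / 2^3 = 156543.03 * 0.8480481 / 8 = 16594.5 m/pixel

16594.5 m/pixel


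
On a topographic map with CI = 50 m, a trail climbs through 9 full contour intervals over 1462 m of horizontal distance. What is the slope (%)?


elevation change = 9 * 50 = 450 m
slope = 450 / 1462 * 100 = 30.8%

30.8%


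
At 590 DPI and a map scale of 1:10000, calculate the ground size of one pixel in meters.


pixel_cm = 2.54 / 590 ≈ 0.004305 cm
ground = pixel_cm * 10000 / 100 = 2.54 * 10000 / (590 * 100) = 25400 / 59000 ≈ 0.43 m

0.43 m


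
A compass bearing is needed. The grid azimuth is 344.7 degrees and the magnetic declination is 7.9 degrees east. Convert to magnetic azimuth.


magnetic azimuth = grid azimuth - declination (east +ve)
mag_az = 344.7 - 7.9 = 336.8 degrees

336.8 degrees


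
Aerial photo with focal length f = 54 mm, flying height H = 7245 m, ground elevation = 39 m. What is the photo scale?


scale = f / (H - h) = 54 mm / 7206 m = 54 / 7206000 = 1:133444

1:133444


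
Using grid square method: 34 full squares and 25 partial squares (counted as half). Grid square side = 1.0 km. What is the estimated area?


effective squares = 34 + 25 * 0.5 = 46.5
area = 46.5 * 1.0 = 46.5 km^2

46.5 km^2


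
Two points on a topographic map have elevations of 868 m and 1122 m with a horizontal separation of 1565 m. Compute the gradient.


gradient = (1122 - 868) / 1565 = 254 / 1565 = 0.1623

0.1623


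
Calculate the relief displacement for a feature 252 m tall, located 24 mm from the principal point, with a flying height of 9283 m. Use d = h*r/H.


d = h * r / H = 252 * 24 / 9283 = 0.65 mm

0.65 mm


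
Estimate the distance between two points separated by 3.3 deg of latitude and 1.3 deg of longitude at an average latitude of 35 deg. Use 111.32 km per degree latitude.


dlat_km = 3.3 * 111.32 = 367.356
dlon_km = 1.3 * 111.32 * cos(35) ≈ 118.544
dist = sqrt(367.356^2 + 118.544^2) ≈ 386.0 km

386.0 km


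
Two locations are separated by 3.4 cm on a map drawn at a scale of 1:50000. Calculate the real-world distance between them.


ground = 3.4 cm * 50000 / 100 = 1700.0 m = 1.7 km

1.7 km


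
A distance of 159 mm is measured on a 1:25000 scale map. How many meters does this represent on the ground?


ground = 159 mm * 25000 / 1000 = 3975.0 m

3975.0 m


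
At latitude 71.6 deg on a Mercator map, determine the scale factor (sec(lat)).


SF = 1 / cos(71.6) = 1 / 0.315649 = 3.168

3.168


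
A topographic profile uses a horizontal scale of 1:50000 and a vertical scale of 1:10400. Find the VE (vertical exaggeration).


VE = horizontal_scale / vertical_scale = 50000 / 10400 ≈ 4.8

4.8x


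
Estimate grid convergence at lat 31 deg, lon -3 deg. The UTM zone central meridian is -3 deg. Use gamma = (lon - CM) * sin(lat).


gamma = (-3 - -3) * sin(31) = 0 * 0.515038 = 0.0 degrees

0.0 degrees


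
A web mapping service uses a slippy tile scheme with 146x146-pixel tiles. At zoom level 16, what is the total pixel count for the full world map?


tiles per axis = 2^16 = 65536
total tiles = 65536^2 = 4294967296
pixels per axis = 65536 * 146 = 9568256
total pixels = 9568256^2 = 91551522881536

91551522881536 pixels


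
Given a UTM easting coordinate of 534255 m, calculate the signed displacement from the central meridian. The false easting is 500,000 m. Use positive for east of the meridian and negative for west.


displacement = 534255 - 500000 = 34255 m

34255 m


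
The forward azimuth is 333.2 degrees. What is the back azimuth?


back azimuth = (333.2 + 180) mod 360 = 153.2 degrees

153.2 degrees


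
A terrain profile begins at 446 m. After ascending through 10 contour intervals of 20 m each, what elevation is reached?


elevation = 446 + 10 * 20 = 646 m

646 m


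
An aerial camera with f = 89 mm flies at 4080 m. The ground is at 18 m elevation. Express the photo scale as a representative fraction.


scale = f / (H - h) = 89 mm / 4062 m = 89 / 4062000 = 1:45640

1:45640


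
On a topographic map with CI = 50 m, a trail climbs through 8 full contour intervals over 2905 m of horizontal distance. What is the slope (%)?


elevation change = 8 * 50 = 400 m
slope = 400 / 2905 * 100 = 13.8%

13.8%


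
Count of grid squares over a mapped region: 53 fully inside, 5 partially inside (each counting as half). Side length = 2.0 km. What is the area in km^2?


effective squares = 53 + 5 * 0.5 = 55.5
area = 55.5 * 4.0 = 222.0 km^2

222.0 km^2


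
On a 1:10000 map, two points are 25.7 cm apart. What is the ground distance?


ground = 25.7 cm * 10000 / 100 = 2570.0 m = 2.57 km

2.57 km


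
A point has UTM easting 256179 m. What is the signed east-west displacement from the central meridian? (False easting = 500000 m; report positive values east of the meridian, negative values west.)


displacement = 256179 - 500000 = -243821 m

-243821 m


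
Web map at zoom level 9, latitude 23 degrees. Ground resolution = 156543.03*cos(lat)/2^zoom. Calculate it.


res = 156543.03 * cos(23) / 2^9 = 156543.03 * 0.92050485 / 512 = 281.44 m/pixel

281.44 m/pixel


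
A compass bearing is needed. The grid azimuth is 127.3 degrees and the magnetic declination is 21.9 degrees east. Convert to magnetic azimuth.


magnetic azimuth = grid azimuth - declination (east +ve)
mag_az = 127.3 - 21.9 = 105.4 degrees

105.4 degrees


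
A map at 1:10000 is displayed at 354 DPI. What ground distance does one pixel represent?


pixel_cm = 2.54 / 354 ≈ 0.007175 cm
ground = pixel_cm * 10000 / 100 = 2.54 * 10000 / (354 * 100) = 25400 / 35400 ≈ 0.72 m

0.72 m


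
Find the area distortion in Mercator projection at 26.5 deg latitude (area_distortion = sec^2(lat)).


area_distortion = 1/cos^2(26.5) = 1.249

1.249


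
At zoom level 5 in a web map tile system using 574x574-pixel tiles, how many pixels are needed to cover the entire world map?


tiles per axis = 2^5 = 32
total tiles = 32^2 = 1024
pixels per axis = 32 * 574 = 18368
total pixels = 18368^2 = 337383424

337383424 pixels


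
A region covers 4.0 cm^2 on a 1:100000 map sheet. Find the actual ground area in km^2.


ground_area = 4.0 * (100000/100)^2 = 4000000.0 m^2 = 4.0 km^2

4.0 km^2


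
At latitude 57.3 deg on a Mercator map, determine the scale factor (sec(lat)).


SF = 1 / cos(57.3) = 1 / 0.54024 = 1.851

1.851


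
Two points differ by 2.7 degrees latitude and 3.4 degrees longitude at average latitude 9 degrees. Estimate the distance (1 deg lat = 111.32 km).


dlat_km = 2.7 * 111.32 = 300.564
dlon_km = 3.4 * 111.32 * cos(9) ≈ 373.828
dist = sqrt(300.564^2 + 373.828^2) ≈ 479.7 km

479.7 km


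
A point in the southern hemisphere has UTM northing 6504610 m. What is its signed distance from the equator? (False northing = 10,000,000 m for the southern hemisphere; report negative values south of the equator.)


For southern: actual = 6504610 - 10000000 = -3495390 m

-3495390 m


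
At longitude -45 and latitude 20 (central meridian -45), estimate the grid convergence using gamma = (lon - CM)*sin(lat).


gamma = (-45 - -45) * sin(20) = 0 * 0.34202 = 0.0 degrees

0.0 degrees


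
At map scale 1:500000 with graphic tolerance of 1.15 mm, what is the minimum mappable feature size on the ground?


ground = 1.15 mm * 500000 / 1000 = 575.0 m

575.0 m


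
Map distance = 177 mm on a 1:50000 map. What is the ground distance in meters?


ground = 177 mm * 50000 / 1000 = 8850.0 m

8850.0 m


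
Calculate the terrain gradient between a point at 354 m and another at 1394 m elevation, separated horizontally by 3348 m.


gradient = (1394 - 354) / 3348 = 1040 / 3348 = 0.3106

0.3106


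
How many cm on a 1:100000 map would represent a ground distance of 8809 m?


map_cm = 8809 * 100 / 100000 = 8.809 cm ≈ 8.81 cm

8.81 cm


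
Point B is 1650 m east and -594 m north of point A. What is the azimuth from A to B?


az = atan2(1650, -594) = 109.8 deg
adjusted to 0-360: 109.8 degrees

109.8 degrees


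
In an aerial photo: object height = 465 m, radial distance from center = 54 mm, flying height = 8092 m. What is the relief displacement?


d = h * r / H = 465 * 54 / 8092 = 3.1 mm

3.1 mm


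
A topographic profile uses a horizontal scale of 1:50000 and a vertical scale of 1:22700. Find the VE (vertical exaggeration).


VE = horizontal_scale / vertical_scale = 50000 / 22700 ≈ 2.2

2.2x


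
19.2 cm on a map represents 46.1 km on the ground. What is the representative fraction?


ground = 46.1 km = 4610000 cm; RF denominator = ground / map = 4610000 / 19.2 ≈ 240104; RF = 1:240104

1:240104


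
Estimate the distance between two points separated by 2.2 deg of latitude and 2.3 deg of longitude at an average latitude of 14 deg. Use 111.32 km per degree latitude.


dlat_km = 2.2 * 111.32 = 244.904
dlon_km = 2.3 * 111.32 * cos(14) ≈ 248.431
dist = sqrt(244.904^2 + 248.431^2) ≈ 348.8 km

348.8 km


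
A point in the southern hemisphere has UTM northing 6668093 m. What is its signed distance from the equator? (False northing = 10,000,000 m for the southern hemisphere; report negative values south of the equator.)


For southern: actual = 6668093 - 10000000 = -3331907 m

-3331907 m


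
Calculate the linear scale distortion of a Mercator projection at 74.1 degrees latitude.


SF = 1 / cos(74.1) = 1 / 0.273959 = 3.65

3.65


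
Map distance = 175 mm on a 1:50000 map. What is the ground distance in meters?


ground = 175 mm * 50000 / 1000 = 8750.0 m

8750.0 m


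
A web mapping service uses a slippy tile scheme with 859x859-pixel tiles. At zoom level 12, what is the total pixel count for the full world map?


tiles per axis = 2^12 = 4096
total tiles = 4096^2 = 16777216
pixels per axis = 4096 * 859 = 3518464
total pixels = 3518464^2 = 12379588919296

12379588919296 pixels


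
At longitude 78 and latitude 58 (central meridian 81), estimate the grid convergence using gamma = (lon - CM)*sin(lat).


gamma = (78 - 81) * sin(58) = -3 * 0.848048 = -2.544 degrees

-2.544 degrees


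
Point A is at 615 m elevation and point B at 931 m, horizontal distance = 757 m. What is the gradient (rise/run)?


gradient = (931 - 615) / 757 = 316 / 757 = 0.4174

0.4174


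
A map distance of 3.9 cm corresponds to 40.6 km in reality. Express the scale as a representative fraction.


ground = 40.6 km = 4060000 cm; RF denominator = ground / map = 4060000 / 3.9 ≈ 1041026; RF = 1:1041026

1:1041026


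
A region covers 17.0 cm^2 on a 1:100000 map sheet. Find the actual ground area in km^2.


ground_area = 17.0 * (100000/100)^2 = 17000000.0 m^2 = 17.0 km^2

17.0 km^2


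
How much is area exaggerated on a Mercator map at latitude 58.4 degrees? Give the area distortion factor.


area_distortion = 1/cos^2(58.4) = 3.642

3.642


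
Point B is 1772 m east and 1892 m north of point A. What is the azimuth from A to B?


az = atan2(1772, 1892) = 43.1 deg
adjusted to 0-360: 43.1 degrees

43.1 degrees


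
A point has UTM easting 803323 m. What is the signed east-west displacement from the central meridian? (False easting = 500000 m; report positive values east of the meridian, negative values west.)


displacement = 803323 - 500000 = 303323 m

303323 m


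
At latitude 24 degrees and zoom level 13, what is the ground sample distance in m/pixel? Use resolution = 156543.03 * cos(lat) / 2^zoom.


res = 156543.03 * cos(24) / 2^13 = 156543.03 * 0.91354546 / 8192 = 17.46 m/pixel

17.46 m/pixel


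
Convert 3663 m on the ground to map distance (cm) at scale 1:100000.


map_cm = 3663 * 100 / 100000 = 3.663 cm ≈ 3.66 cm

3.66 cm


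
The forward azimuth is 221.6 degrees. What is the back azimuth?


back azimuth = (221.6 + 180) mod 360 = 41.6 degrees

41.6 degrees


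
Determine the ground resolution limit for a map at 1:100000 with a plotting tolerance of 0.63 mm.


ground = 0.63 mm * 100000 / 1000 = 63.0 m

63.0 m


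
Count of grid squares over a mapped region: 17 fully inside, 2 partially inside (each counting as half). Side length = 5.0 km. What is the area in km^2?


effective squares = 17 + 2 * 0.5 = 18.0
area = 18.0 * 25.0 = 450.0 km^2

450.0 km^2


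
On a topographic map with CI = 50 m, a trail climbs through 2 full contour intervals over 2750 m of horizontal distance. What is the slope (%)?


elevation change = 2 * 50 = 100 m
slope = 100 / 2750 * 100 = 3.6%

3.6%


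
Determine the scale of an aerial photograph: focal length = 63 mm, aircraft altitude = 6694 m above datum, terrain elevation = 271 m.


scale = f / (H - h) = 63 mm / 6423 m = 63 / 6423000 = 1:101952

1:101952


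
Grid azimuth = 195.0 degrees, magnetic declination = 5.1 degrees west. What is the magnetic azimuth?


magnetic azimuth = grid azimuth - declination (east +ve)
mag_az = 195.0 - -5.1 = 200.1 degrees

200.1 degrees


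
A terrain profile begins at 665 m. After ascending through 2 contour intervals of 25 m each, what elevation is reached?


elevation = 665 + 2 * 25 = 715 m

715 m


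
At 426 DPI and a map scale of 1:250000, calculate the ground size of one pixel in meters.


pixel_cm = 2.54 / 426 ≈ 0.005962 cm
ground = pixel_cm * 250000 / 100 = 2.54 * 250000 / (426 * 100) = 635000 / 42600 ≈ 14.91 m

14.91 m


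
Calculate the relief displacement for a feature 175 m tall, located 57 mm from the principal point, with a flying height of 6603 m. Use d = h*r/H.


d = h * r / H = 175 * 57 / 6603 = 1.51 mm

1.51 mm


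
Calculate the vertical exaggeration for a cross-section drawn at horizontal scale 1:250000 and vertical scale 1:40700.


VE = horizontal_scale / vertical_scale = 250000 / 40700 ≈ 6.1

6.1x


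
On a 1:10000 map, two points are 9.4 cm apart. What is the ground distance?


ground = 9.4 cm * 10000 / 100 = 940.0 m

940.0 m


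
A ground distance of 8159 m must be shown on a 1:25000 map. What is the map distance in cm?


map_cm = 8159 * 100 / 25000 = 32.636 cm ≈ 32.64 cm

32.64 cm


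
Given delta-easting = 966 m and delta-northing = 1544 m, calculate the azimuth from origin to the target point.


az = atan2(966, 1544) = 32.0 deg
adjusted to 0-360: 32.0 degrees

32.0 degrees


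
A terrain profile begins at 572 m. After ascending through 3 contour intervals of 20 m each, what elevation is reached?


elevation = 572 + 3 * 20 = 632 m

632 m


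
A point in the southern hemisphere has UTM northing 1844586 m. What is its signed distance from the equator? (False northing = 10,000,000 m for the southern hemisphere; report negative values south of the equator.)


For southern: actual = 1844586 - 10000000 = -8155414 m

-8155414 m


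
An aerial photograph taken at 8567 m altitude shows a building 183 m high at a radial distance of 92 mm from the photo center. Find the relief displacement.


d = h * r / H = 183 * 92 / 8567 = 1.97 mm

1.97 mm


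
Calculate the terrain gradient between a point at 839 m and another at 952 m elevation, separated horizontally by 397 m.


gradient = (952 - 839) / 397 = 113 / 397 = 0.2846

0.2846


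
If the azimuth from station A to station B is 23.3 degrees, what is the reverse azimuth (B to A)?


back azimuth = (23.3 + 180) mod 360 = 203.3 degrees

203.3 degrees


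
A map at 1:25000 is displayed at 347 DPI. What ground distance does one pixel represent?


pixel_cm = 2.54 / 347 ≈ 0.00732 cm
ground = pixel_cm * 25000 / 100 = 2.54 * 25000 / (347 * 100) = 63500 / 34700 ≈ 1.83 m

1.83 m


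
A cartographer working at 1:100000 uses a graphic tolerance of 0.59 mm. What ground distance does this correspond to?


ground = 0.59 mm * 100000 / 1000 = 59.0 m

59.0 m


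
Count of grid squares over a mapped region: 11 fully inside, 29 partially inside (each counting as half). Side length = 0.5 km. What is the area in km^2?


effective squares = 11 + 29 * 0.5 = 25.5
area = 25.5 * 0.25 = 6.375 km^2

6.375 km^2


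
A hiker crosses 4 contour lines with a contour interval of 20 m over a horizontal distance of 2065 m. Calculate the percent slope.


elevation change = 4 * 20 = 80 m
slope = 80 / 2065 * 100 = 3.9%

3.9%


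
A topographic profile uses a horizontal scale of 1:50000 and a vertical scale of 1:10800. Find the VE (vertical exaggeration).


VE = horizontal_scale / vertical_scale = 50000 / 10800 ≈ 4.6

4.6x


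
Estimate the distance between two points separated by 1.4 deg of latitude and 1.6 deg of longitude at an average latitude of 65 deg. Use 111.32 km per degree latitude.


dlat_km = 1.4 * 111.32 = 155.848
dlon_km = 1.6 * 111.32 * cos(65) ≈ 75.273
dist = sqrt(155.848^2 + 75.273^2) ≈ 173.1 km

173.1 km


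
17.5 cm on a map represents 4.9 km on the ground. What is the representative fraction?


ground = 4.9 km = 490000 cm; RF denominator = ground / map = 490000 / 17.5 = 28000; RF = 1:28000

1:28000


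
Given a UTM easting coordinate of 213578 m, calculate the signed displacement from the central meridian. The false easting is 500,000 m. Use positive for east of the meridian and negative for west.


displacement = 213578 - 500000 = -286422 m

-286422 m


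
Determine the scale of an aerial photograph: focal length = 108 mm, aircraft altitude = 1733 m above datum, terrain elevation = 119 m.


scale = f / (H - h) = 108 mm / 1614 m = 108 / 1614000 = 1:14944

1:14944


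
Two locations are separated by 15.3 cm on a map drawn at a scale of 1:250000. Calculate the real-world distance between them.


ground = 15.3 cm * 250000 / 100 = 38250.0 m = 38.25 km

38.25 km


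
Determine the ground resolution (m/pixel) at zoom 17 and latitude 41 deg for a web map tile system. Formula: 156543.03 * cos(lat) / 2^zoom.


res = 156543.03 * cos(41) / 2^17 = 156543.03 * 0.75470958 / 131072 = 0.9 m/pixel

0.9 m/pixel


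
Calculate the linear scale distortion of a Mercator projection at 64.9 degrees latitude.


SF = 1 / cos(64.9) = 1 / 0.424199 = 2.357

2.357


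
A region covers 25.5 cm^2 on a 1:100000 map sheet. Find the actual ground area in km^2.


ground_area = 25.5 * (100000/100)^2 = 25500000.0 m^2 = 25.5 km^2

25.5 km^2


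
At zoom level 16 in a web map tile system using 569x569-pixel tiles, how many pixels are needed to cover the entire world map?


tiles per axis = 2^16 = 65536
total tiles = 65536^2 = 4294967296
pixels per axis = 65536 * 569 = 37289984
total pixels = 37289984^2 = 1390542906720256

1390542906720256 pixels


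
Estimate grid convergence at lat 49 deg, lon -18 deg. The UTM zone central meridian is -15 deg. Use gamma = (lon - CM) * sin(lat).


gamma = (-18 - -15) * sin(49) = -3 * 0.75471 = -2.264 degrees

-2.264 degrees


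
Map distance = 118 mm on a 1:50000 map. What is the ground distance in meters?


ground = 118 mm * 50000 / 1000 = 5900.0 m

5900.0 m


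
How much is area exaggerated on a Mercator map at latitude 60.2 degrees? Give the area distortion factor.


area_distortion = 1/cos^2(60.2) = 4.049

4.049


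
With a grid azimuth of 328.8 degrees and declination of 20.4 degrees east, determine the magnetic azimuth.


magnetic azimuth = grid azimuth - declination (east +ve)
mag_az = 328.8 - 20.4 = 308.4 degrees

308.4 degrees


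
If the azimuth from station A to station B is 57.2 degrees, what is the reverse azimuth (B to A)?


back azimuth = (57.2 + 180) mod 360 = 237.2 degrees

237.2 degrees


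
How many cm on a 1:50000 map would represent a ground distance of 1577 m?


map_cm = 1577 * 100 / 50000 = 3.154 cm ≈ 3.15 cm

3.15 cm


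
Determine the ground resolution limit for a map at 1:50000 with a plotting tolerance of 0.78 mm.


ground = 0.78 mm * 50000 / 1000 = 39.0 m

39.0 m


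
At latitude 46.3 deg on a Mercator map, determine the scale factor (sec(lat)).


SF = 1 / cos(46.3) = 1 / 0.690882 = 1.447

1.447


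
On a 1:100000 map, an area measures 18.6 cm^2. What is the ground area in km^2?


ground_area = 18.6 * (100000/100)^2 = 18600000.0 m^2 = 18.6 km^2

18.6 km^2


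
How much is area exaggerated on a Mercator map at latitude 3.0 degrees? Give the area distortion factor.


area_distortion = 1/cos^2(3.0) = 1.003

1.003


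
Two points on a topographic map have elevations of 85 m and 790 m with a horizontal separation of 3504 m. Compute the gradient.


gradient = (790 - 85) / 3504 = 705 / 3504 = 0.2012

0.2012


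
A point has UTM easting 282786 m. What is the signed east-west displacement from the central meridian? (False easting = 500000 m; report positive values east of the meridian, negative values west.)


displacement = 282786 - 500000 = -217214 m

-217214 m


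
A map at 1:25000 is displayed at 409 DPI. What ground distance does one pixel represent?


pixel_cm = 2.54 / 409 ≈ 0.00621 cm
ground = pixel_cm * 25000 / 100 = 2.54 * 25000 / (409 * 100) = 63500 / 40900 ≈ 1.55 m

1.55 m


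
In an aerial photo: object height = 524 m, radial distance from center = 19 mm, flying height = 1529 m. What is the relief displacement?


d = h * r / H = 524 * 19 / 1529 = 6.51 mm

6.51 mm


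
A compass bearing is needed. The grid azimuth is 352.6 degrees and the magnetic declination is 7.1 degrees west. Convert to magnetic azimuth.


magnetic azimuth = grid azimuth - declination (east +ve)
mag_az = 352.6 - -7.1 = 359.7 degrees

359.7 degrees


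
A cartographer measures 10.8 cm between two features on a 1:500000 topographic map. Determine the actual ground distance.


ground = 10.8 cm * 500000 / 100 = 54000.0 m = 54.0 km

54.0 km


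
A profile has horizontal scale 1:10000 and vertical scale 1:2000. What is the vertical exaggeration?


VE = horizontal_scale / vertical_scale = 10000 / 2000 = 5.0

5.0x


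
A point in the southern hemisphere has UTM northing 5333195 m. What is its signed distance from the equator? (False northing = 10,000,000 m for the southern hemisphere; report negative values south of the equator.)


For southern: actual = 5333195 - 10000000 = -4666805 m

-4666805 m


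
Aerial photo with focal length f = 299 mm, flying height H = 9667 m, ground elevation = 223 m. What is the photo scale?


scale = f / (H - h) = 299 mm / 9444 m = 299 / 9444000 = 1:31585

1:31585


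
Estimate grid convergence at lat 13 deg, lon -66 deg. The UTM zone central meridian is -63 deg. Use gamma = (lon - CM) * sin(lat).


gamma = (-66 - -63) * sin(13) = -3 * 0.224951 = -0.675 degrees

-0.675 degrees


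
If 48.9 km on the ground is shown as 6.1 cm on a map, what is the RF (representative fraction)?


ground = 48.9 km = 4890000 cm; RF denominator = ground / map = 4890000 / 6.1 ≈ 801639; RF = 1:801639

1:801639


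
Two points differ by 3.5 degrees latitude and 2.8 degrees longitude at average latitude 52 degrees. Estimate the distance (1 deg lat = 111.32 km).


dlat_km = 3.5 * 111.32 = 389.62
dlon_km = 2.8 * 111.32 * cos(52) ≈ 191.899
dist = sqrt(389.62^2 + 191.899^2) ≈ 434.3 km

434.3 km


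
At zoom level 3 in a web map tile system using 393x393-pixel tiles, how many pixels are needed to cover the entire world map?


tiles per axis = 2^3 = 8
total tiles = 8^2 = 64
pixels per axis = 8 * 393 = 3144
total pixels = 3144^2 = 9884736

9884736 pixels


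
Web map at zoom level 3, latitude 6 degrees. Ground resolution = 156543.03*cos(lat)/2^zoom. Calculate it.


res = 156543.03 * cos(6) / 2^3 = 156543.03 * 0.9945219 / 8 = 19460.68 m/pixel

19460.68 m/pixel


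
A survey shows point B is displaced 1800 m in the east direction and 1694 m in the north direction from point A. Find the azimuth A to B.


az = atan2(1800, 1694) = 46.7 deg
adjusted to 0-360: 46.7 degrees

46.7 degrees


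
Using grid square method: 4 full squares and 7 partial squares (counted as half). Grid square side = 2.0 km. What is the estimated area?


effective squares = 4 + 7 * 0.5 = 7.5
area = 7.5 * 4.0 = 30.0 km^2

30.0 km^2


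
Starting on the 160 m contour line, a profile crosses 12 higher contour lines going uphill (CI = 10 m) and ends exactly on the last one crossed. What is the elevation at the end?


elevation = 160 + 12 * 10 = 280 m

280 m


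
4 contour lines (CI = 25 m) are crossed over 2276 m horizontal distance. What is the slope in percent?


elevation change = 4 * 25 = 100 m
slope = 100 / 2276 * 100 = 4.4%

4.4%


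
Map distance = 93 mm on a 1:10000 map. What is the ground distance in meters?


ground = 93 mm * 10000 / 1000 = 930.0 m

930.0 m


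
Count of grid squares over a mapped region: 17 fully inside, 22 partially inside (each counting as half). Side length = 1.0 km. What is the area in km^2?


effective squares = 17 + 22 * 0.5 = 28.0
area = 28.0 * 1.0 = 28.0 km^2

28.0 km^2


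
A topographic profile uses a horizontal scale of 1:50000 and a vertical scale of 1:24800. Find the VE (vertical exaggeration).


VE = horizontal_scale / vertical_scale = 50000 / 24800 ≈ 2.0

2.0x


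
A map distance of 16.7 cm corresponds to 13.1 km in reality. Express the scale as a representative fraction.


ground = 13.1 km = 1310000 cm; RF denominator = ground / map = 1310000 / 16.7 ≈ 78443; RF = 1:78443

1:78443


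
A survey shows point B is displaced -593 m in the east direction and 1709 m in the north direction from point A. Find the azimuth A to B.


az = atan2(-593, 1709) = -19.1 deg
adjusted to 0-360: 340.9 degrees

340.9 degrees


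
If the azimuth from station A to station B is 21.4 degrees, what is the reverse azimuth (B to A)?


back azimuth = (21.4 + 180) mod 360 = 201.4 degrees

201.4 degrees


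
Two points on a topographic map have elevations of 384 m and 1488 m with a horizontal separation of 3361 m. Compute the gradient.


gradient = (1488 - 384) / 3361 = 1104 / 3361 = 0.3285

0.3285


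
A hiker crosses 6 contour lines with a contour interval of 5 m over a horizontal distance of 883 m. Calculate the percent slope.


elevation change = 6 * 5 = 30 m
slope = 30 / 883 * 100 = 3.4%

3.4%


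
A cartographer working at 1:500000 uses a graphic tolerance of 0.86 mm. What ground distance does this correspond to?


ground = 0.86 mm * 500000 / 1000 = 430.0 m

430.0 m


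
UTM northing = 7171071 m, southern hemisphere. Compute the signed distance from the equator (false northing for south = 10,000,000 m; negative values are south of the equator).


For southern: actual = 7171071 - 10000000 = -2828929 m

-2828929 m


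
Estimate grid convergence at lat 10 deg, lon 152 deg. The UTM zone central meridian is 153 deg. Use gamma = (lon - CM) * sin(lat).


gamma = (152 - 153) * sin(10) = -1 * 0.173648 = -0.174 degrees

-0.174 degrees


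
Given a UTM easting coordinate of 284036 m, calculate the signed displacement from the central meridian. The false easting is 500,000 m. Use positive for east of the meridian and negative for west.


displacement = 284036 - 500000 = -215964 m

-215964 m


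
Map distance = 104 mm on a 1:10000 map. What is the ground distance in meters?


ground = 104 mm * 10000 / 1000 = 1040.0 m

1040.0 m


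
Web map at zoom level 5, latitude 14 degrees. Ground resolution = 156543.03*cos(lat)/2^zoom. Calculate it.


res = 156543.03 * cos(14) / 2^5 = 156543.03 * 0.97029573 / 32 = 4746.66 m/pixel

4746.66 m/pixel


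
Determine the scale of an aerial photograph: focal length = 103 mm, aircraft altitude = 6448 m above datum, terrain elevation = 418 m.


scale = f / (H - h) = 103 mm / 6030 m = 103 / 6030000 = 1:58544

1:58544


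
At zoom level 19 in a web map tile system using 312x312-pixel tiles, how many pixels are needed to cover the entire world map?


tiles per axis = 2^19 = 524288
total tiles = 524288^2 = 274877906944
pixels per axis = 524288 * 312 = 163577856
total pixels = 163577856^2 = 26757714973556736

26757714973556736 pixels


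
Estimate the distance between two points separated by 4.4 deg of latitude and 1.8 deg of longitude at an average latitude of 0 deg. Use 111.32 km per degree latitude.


dlat_km = 4.4 * 111.32 = 489.808
dlon_km = 1.8 * 111.32 * cos(0) ≈ 200.376
dist = sqrt(489.808^2 + 200.376^2) ≈ 529.2 km

529.2 km


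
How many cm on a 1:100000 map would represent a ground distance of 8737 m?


map_cm = 8737 * 100 / 100000 = 8.737 cm ≈ 8.74 cm

8.74 cm


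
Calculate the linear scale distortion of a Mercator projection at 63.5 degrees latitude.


SF = 1 / cos(63.5) = 1 / 0.446198 = 2.241

2.241


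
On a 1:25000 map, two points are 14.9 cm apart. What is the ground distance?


ground = 14.9 cm * 25000 / 100 = 3725.0 m = 3.725 km

3.725 km


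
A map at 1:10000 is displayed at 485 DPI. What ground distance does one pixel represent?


pixel_cm = 2.54 / 485 ≈ 0.005237 cm
ground = pixel_cm * 10000 / 100 = 2.54 * 10000 / (485 * 100) = 25400 / 48500 ≈ 0.52 m

0.52 m


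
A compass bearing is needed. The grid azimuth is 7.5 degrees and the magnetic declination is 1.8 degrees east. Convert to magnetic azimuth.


magnetic azimuth = grid azimuth - declination (east +ve)
mag_az = 7.5 - 1.8 = 5.7 degrees

5.7 degrees


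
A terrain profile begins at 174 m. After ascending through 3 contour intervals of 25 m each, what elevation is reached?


elevation = 174 + 3 * 25 = 249 m

249 m


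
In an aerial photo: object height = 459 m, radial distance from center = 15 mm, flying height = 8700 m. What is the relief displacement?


d = h * r / H = 459 * 15 / 8700 = 0.79 mm

0.79 mm


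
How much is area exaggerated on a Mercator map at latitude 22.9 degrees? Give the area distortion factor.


area_distortion = 1/cos^2(22.9) = 1.178

1.178


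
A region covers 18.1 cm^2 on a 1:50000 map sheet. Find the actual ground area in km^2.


ground_area = 18.1 * (50000/100)^2 = 4525000.0 m^2 = 4.525 km^2

4.525 km^2


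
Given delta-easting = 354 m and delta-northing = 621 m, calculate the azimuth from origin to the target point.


az = atan2(354, 621) = 29.7 deg
adjusted to 0-360: 29.7 degrees

29.7 degrees


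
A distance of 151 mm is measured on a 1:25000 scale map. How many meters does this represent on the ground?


ground = 151 mm * 25000 / 1000 = 3775.0 m

3775.0 m


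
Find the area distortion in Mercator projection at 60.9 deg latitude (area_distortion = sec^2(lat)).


area_distortion = 1/cos^2(60.9) = 4.228

4.228


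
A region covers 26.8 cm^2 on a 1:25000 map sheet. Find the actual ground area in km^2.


ground_area = 26.8 * (25000/100)^2 = 1675000.0 m^2 = 1.675 km^2

1.675 km^2


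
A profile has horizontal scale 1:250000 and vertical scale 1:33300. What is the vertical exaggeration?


VE = horizontal_scale / vertical_scale = 250000 / 33300 ≈ 7.5

7.5x


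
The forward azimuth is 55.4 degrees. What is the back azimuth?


back azimuth = (55.4 + 180) mod 360 = 235.4 degrees

235.4 degrees


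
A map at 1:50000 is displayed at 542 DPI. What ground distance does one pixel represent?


pixel_cm = 2.54 / 542 ≈ 0.004686 cm
ground = pixel_cm * 50000 / 100 = 2.54 * 50000 / (542 * 100) = 127000 / 54200 ≈ 2.34 m

2.34 m


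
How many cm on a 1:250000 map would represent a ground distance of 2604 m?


map_cm = 2604 * 100 / 250000 = 1.0416 cm ≈ 1.04 cm

1.04 cm


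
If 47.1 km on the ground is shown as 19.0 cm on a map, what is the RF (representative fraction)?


ground = 47.1 km = 4710000 cm; RF denominator = ground / map = 4710000 / 19.0 ≈ 247895; RF = 1:247895

1:247895
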